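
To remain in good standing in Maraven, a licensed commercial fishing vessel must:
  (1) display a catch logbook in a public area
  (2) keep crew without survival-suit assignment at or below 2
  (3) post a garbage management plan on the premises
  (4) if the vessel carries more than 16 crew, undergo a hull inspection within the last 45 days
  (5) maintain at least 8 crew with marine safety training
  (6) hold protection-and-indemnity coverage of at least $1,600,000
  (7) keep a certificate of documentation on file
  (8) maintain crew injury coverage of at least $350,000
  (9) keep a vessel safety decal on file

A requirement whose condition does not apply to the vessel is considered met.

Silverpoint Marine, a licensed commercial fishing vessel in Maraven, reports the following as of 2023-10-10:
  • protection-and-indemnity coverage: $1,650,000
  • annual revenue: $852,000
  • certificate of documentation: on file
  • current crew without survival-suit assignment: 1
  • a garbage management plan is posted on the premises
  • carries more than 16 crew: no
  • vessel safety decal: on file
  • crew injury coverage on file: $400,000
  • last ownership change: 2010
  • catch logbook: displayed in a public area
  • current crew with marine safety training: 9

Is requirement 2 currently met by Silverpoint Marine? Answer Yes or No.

Yes

2. crew without survival-suit assignment 1 ≤ 2 → met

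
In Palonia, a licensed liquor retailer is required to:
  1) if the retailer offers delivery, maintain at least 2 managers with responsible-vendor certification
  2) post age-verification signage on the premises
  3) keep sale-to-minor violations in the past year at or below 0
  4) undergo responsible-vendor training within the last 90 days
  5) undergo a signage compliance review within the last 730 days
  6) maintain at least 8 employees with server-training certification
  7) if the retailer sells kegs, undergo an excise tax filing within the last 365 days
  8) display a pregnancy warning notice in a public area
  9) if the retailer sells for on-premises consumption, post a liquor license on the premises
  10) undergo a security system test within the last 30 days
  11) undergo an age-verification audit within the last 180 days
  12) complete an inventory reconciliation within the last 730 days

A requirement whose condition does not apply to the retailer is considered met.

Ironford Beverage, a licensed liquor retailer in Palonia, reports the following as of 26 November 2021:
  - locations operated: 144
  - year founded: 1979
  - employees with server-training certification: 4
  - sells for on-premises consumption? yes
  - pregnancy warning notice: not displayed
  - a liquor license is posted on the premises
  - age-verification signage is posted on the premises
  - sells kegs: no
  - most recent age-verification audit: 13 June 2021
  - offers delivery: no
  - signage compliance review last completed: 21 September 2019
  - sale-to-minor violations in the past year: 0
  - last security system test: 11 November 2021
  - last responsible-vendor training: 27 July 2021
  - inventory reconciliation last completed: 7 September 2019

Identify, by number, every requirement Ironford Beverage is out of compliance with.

4, 5, 6, 8, 12

1. condition 'offers delivery' does not hold → requirement n/a → met
2. age-verification signage present → met
3. sale-to-minor violations in the past year 0 ≤ 0 → met
4. responsible-vendor training 122 days ago vs limit 90 → not met
5. signage compliance review 797 days ago vs limit 730 → not met
6. employees with server-training certification 4 < 8 → not met
7. condition 'sells kegs' does not hold → requirement n/a → met
8. pregnancy warning notice absent → not met
9. condition 'sells for on-premises consumption' holds; liquor license present → met
10. security system test 15 days ago vs limit 30 → met
11. age-verification audit 166 days ago vs limit 180 → met
12. inventory reconciliation 811 days ago vs limit 730 → not met
Not met: 4, 5, 6, 8, 12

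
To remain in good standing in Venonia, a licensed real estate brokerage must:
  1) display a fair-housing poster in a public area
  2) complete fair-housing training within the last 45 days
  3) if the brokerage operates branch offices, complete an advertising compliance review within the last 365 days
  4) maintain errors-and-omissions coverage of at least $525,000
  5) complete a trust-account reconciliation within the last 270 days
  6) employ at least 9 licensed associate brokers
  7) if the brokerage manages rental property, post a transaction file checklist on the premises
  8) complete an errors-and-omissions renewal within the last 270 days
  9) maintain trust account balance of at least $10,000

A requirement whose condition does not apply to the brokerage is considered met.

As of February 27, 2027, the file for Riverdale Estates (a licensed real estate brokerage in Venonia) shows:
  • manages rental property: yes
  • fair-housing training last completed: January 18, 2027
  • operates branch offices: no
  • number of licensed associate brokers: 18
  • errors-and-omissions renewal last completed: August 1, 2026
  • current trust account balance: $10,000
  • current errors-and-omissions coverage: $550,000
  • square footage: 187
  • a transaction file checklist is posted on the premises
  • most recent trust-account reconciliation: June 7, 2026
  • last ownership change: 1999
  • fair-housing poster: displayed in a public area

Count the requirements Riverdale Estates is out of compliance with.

1. fair-housing poster present → met
2. fair-housing training 40 days ago vs limit 45 → met
3. condition 'operates branch offices' does not hold → requirement n/a → met
4. errors-and-omissions coverage $550,000 ≥ $525,000 → met
5. trust-account reconciliation 265 days ago vs limit 270 → met
6. licensed associate brokers 18 ≥ 9 → met
7. condition 'manages rental property' holds; transaction file checklist present → met
8. errors-and-omissions renewal 210 days ago vs limit 270 → met
9. trust account balance $10,000 ≥ $10,000 → met
Not met: 0 of 9

0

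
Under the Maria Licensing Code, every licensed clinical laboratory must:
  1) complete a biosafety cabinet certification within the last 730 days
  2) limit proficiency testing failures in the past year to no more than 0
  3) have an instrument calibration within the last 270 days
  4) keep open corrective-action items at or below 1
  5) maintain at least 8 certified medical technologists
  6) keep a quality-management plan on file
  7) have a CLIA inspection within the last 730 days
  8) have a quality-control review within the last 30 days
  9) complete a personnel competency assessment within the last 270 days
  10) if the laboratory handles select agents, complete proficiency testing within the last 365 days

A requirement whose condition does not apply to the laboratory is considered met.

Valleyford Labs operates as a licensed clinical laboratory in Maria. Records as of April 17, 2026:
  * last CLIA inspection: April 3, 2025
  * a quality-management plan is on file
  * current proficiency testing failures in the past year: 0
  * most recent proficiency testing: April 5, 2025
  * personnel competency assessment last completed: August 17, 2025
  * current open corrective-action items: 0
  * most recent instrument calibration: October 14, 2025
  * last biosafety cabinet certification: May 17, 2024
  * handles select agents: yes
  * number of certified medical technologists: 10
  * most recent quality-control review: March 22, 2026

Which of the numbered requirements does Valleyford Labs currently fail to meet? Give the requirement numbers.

1. biosafety cabinet certification 700 days ago vs limit 730 → met
2. proficiency testing failures in the past year 0 ≤ 0 → met
3. instrument calibration 185 days ago vs limit 270 → met
4. open corrective-action items 0 ≤ 1 → met
5. certified medical technologists 10 ≥ 8 → met
6. quality-management plan present → met
7. CLIA inspection 379 days ago vs limit 730 → met
8. quality-control review 26 days ago vs limit 30 → met
9. personnel competency assessment 243 days ago vs limit 270 → met
10. condition 'handles select agents' holds; proficiency testing 377 days ago vs limit 365 → not met
Not met: 10

10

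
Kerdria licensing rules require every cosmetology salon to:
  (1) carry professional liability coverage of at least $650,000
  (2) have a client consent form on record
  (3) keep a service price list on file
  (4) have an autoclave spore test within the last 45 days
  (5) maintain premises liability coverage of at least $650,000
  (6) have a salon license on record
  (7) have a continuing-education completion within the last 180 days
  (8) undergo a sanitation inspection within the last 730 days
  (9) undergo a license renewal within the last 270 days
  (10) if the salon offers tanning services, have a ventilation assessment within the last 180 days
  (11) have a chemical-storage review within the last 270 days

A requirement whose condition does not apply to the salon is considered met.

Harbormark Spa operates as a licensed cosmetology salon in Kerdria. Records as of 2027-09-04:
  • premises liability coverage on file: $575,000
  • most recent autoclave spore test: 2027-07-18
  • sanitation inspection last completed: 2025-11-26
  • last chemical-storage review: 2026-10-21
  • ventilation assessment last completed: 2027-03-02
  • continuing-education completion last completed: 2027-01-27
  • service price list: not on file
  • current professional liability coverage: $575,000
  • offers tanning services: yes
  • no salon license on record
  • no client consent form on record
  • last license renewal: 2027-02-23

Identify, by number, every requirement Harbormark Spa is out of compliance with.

1, 2, 3, 4, 5, 6, 7, 10, 11

1. professional liability coverage $575,000 < $650,000 → not met
2. client consent form absent → not met
3. service price list absent → not met
4. autoclave spore test 48 days ago vs limit 45 → not met
5. premises liability coverage $575,000 < $650,000 → not met
6. salon license absent → not met
7. continuing-education completion 220 days ago vs limit 180 → not met
8. sanitation inspection 647 days ago vs limit 730 → met
9. license renewal 193 days ago vs limit 270 → met
10. condition 'offers tanning services' holds; ventilation assessment 186 days ago vs limit 180 → not met
11. chemical-storage review 318 days ago vs limit 270 → not met
Not met: 1, 2, 3, 4, 5, 6, 7, 10, 11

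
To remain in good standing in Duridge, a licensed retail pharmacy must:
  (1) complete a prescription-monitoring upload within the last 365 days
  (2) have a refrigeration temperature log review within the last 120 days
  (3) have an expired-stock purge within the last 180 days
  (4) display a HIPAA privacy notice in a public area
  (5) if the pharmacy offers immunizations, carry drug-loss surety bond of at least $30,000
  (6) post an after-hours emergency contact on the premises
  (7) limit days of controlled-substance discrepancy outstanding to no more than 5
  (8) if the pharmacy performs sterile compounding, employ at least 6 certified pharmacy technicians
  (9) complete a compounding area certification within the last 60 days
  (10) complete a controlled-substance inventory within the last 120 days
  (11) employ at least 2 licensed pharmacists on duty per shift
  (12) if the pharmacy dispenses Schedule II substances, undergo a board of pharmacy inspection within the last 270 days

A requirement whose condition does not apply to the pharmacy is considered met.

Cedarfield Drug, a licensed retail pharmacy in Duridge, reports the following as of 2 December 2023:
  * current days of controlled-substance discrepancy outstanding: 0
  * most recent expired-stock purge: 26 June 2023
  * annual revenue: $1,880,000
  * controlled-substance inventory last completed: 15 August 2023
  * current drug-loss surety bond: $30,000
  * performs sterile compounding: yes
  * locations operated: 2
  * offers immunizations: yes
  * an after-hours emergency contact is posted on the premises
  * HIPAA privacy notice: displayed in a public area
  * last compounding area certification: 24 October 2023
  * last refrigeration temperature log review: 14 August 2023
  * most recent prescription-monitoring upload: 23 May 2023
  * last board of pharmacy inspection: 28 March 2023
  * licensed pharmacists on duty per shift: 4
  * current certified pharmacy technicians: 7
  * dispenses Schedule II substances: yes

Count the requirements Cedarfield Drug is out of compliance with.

0

1. prescription-monitoring upload 193 days ago vs limit 365 → met
2. refrigeration temperature log review 110 days ago vs limit 120 → met
3. expired-stock purge 159 days ago vs limit 180 → met
4. HIPAA privacy notice present → met
5. condition 'offers immunizations' holds; drug-loss surety bond $30,000 ≥ $30,000 → met
6. after-hours emergency contact present → met
7. days of controlled-substance discrepancy outstanding 0 ≤ 5 → met
8. condition 'performs sterile compounding' holds; certified pharmacy technicians 7 ≥ 6 → met
9. compounding area certification 39 days ago vs limit 60 → met
10. controlled-substance inventory 109 days ago vs limit 120 → met
11. licensed pharmacists on duty per shift 4 ≥ 2 → met
12. condition 'dispenses Schedule II substances' holds; board of pharmacy inspection 249 days ago vs limit 270 → met
Not met: 0 of 12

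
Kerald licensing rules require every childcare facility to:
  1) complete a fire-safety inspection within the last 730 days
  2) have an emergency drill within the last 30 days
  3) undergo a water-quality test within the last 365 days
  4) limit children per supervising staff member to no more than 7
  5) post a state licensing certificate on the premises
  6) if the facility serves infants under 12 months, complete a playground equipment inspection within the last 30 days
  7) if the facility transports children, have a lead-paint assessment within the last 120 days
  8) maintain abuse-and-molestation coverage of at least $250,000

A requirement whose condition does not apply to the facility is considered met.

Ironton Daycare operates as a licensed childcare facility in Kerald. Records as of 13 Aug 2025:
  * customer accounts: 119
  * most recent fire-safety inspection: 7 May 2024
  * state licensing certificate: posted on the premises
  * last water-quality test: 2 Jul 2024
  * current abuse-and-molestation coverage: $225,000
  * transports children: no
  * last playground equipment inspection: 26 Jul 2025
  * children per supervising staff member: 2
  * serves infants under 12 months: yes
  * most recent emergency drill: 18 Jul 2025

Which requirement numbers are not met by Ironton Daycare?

1. fire-safety inspection 463 days ago vs limit 730 → met
2. emergency drill 26 days ago vs limit 30 → met
3. water-quality test 407 days ago vs limit 365 → not met
4. children per supervising staff member 2 ≤ 7 → met
5. state licensing certificate present → met
6. condition 'serves infants under 12 months' holds; playground equipment inspection 18 days ago vs limit 30 → met
7. condition 'transports children' does not hold → requirement n/a → met
8. abuse-and-molestation coverage $225,000 < $250,000 → not met
Not met: 3, 8

3, 8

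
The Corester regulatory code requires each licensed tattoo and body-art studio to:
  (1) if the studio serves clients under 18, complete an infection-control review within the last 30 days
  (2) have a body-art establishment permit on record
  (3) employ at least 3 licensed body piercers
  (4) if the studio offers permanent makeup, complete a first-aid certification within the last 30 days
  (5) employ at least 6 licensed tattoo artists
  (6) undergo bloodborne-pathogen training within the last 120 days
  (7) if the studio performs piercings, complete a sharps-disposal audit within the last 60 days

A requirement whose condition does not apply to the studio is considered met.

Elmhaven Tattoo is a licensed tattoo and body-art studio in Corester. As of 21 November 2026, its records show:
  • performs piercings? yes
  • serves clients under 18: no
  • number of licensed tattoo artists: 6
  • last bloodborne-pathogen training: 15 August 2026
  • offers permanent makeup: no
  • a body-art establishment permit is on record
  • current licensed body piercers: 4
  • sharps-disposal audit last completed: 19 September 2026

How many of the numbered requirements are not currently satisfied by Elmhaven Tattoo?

1. condition 'serves clients under 18' does not hold → requirement n/a → met
2. body-art establishment permit present → met
3. licensed body piercers 4 ≥ 3 → met
4. condition 'offers permanent makeup' does not hold → requirement n/a → met
5. licensed tattoo artists 6 ≥ 6 → met
6. bloodborne-pathogen training 98 days ago vs limit 120 → met
7. condition 'performs piercings' holds; sharps-disposal audit 63 days ago vs limit 60 → not met
Not met: 1 of 7

1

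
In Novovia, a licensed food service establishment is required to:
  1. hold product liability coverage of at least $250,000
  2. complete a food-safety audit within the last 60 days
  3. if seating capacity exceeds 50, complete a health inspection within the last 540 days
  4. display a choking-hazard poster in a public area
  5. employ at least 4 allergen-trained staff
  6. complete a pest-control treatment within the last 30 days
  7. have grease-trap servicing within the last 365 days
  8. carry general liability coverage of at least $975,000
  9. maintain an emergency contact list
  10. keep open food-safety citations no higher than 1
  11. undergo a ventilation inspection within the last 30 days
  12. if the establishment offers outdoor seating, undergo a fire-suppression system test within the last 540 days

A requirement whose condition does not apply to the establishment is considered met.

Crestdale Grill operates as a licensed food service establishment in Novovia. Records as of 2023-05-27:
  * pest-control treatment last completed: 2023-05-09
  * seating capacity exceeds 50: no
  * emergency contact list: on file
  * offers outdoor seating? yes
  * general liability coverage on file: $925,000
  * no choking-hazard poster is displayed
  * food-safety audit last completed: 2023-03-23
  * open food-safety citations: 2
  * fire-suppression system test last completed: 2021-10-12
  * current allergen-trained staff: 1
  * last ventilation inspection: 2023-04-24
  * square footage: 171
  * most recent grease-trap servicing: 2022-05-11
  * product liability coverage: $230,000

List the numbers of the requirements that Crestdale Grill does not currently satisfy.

1, 2, 4, 5, 7, 8, 10, 11, 12

1. product liability coverage $230,000 < $250,000 → not met
2. food-safety audit 65 days ago vs limit 60 → not met
3. condition 'seating capacity exceeds 50' does not hold → requirement n/a → met
4. choking-hazard poster absent → not met
5. allergen-trained staff 1 < 4 → not met
6. pest-control treatment 18 days ago vs limit 30 → met
7. grease-trap servicing 381 days ago vs limit 365 → not met
8. general liability coverage $925,000 < $975,000 → not met
9. emergency contact list present → met
10. open food-safety citations 2 > 1 → not met
11. ventilation inspection 33 days ago vs limit 30 → not met
12. condition 'offers outdoor seating' holds; fire-suppression system test 592 days ago vs limit 540 → not met
Not met: 1, 2, 4, 5, 7, 8, 10, 11, 12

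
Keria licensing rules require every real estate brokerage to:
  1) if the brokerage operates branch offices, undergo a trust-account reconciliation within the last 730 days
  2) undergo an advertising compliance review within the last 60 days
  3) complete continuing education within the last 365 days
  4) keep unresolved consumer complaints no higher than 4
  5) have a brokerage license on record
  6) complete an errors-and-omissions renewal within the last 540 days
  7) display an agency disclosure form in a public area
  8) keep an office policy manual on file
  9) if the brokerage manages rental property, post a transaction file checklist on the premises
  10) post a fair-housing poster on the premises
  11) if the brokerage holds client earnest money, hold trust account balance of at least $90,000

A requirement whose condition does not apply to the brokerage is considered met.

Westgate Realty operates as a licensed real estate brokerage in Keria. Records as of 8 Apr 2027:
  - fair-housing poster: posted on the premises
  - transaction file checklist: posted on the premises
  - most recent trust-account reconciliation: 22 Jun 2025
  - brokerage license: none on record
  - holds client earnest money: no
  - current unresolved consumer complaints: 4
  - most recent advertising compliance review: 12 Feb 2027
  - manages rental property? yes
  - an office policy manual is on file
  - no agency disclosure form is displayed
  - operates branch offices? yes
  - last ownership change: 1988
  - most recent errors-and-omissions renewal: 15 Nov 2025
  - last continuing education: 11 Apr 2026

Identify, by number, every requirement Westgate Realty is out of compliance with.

1. condition 'operates branch offices' holds; trust-account reconciliation 655 days ago vs limit 730 → met
2. advertising compliance review 55 days ago vs limit 60 → met
3. continuing education 362 days ago vs limit 365 → met
4. unresolved consumer complaints 4 ≤ 4 → met
5. brokerage license absent → not met
6. errors-and-omissions renewal 509 days ago vs limit 540 → met
7. agency disclosure form absent → not met
8. office policy manual present → met
9. condition 'manages rental property' holds; transaction file checklist present → met
10. fair-housing poster present → met
11. condition 'holds client earnest money' does not hold → requirement n/a → met
Not met: 5, 7

5, 7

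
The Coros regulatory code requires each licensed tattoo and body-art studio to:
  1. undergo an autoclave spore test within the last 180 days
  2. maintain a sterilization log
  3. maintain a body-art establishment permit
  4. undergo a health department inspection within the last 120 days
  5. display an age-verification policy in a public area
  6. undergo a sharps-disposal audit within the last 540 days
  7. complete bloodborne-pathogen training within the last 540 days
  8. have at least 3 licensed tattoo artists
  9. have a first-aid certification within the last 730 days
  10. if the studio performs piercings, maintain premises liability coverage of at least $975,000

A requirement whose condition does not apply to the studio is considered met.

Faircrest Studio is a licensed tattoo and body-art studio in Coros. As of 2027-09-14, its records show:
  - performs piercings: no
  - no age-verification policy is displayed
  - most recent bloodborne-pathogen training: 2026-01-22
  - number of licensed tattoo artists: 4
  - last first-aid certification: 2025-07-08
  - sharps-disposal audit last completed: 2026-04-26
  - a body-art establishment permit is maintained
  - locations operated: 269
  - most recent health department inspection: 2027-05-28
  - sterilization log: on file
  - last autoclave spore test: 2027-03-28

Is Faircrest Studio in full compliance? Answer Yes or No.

No

1. autoclave spore test 170 days ago vs limit 180 → met
2. sterilization log present → met
3. body-art establishment permit present → met
4. health department inspection 109 days ago vs limit 120 → met
5. age-verification policy absent → not met
6. sharps-disposal audit 506 days ago vs limit 540 → met
7. bloodborne-pathogen training 600 days ago vs limit 540 → not met
8. licensed tattoo artists 4 ≥ 3 → met
9. first-aid certification 798 days ago vs limit 730 → not met
10. condition 'performs piercings' does not hold → requirement n/a → met
Not met: 5, 7, 9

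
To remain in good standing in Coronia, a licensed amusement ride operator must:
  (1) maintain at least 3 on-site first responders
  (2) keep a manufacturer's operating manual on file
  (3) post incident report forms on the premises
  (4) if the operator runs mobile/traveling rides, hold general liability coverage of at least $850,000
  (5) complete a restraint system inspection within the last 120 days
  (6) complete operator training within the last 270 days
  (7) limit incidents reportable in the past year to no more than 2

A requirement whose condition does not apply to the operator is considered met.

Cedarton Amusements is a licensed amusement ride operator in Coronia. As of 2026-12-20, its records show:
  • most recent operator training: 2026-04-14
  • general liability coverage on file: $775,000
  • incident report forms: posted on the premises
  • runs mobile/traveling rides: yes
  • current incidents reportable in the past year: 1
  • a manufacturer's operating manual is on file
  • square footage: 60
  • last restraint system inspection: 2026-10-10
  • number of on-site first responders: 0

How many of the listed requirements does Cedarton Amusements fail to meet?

2

1. on-site first responders 0 < 3 → not met
2. manufacturer's operating manual present → met
3. incident report forms present → met
4. condition 'runs mobile/traveling rides' holds; general liability coverage $775,000 < $850,000 → not met
5. restraint system inspection 71 days ago vs limit 120 → met
6. operator training 250 days ago vs limit 270 → met
7. incidents reportable in the past year 1 ≤ 2 → met
Not met: 2 of 7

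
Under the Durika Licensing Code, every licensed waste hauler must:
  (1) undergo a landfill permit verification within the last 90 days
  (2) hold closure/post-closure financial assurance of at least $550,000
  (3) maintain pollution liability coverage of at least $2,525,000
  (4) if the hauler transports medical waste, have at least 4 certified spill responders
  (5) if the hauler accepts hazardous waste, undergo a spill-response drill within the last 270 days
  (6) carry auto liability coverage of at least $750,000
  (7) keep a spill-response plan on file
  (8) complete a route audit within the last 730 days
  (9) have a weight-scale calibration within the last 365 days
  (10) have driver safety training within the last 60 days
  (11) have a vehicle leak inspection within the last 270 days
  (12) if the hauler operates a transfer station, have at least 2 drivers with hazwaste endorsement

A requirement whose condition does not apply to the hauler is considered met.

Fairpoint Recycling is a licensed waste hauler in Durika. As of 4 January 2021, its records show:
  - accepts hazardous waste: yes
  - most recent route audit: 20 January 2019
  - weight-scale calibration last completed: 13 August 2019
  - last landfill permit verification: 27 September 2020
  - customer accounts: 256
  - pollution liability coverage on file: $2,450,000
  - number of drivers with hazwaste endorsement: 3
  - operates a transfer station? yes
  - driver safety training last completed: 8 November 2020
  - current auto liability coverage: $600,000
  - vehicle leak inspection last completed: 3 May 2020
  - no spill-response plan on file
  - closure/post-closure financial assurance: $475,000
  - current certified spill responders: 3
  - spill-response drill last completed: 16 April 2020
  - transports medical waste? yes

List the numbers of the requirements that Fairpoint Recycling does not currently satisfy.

1. landfill permit verification 99 days ago vs limit 90 → not met
2. closure/post-closure financial assurance $475,000 < $550,000 → not met
3. pollution liability coverage $2,450,000 < $2,525,000 → not met
4. condition 'transports medical waste' holds; certified spill responders 3 < 4 → not met
5. condition 'accepts hazardous waste' holds; spill-response drill 263 days ago vs limit 270 → met
6. auto liability coverage $600,000 < $750,000 → not met
7. spill-response plan absent → not met
8. route audit 715 days ago vs limit 730 → met
9. weight-scale calibration 510 days ago vs limit 365 → not met
10. driver safety training 57 days ago vs limit 60 → met
11. vehicle leak inspection 246 days ago vs limit 270 → met
12. condition 'operates a transfer station' holds; drivers with hazwaste endorsement 3 ≥ 2 → met
Not met: 1, 2, 3, 4, 6, 7, 9

1, 2, 3, 4, 6, 7, 9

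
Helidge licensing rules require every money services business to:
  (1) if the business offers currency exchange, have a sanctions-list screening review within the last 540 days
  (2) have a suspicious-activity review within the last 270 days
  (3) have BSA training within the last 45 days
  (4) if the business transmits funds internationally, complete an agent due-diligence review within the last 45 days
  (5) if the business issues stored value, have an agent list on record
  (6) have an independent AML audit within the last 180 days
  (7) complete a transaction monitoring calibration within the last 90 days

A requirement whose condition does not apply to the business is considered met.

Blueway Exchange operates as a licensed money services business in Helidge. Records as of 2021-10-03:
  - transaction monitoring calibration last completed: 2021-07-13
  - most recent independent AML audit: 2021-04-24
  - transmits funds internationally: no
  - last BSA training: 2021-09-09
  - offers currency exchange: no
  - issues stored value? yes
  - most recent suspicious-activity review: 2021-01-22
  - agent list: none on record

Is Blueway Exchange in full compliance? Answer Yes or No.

No

1. condition 'offers currency exchange' does not hold → requirement n/a → met
2. suspicious-activity review 254 days ago vs limit 270 → met
3. BSA training 24 days ago vs limit 45 → met
4. condition 'transmits funds internationally' does not hold → requirement n/a → met
5. condition 'issues stored value' holds; agent list absent → not met
6. independent AML audit 162 days ago vs limit 180 → met
7. transaction monitoring calibration 82 days ago vs limit 90 → met
Not met: 5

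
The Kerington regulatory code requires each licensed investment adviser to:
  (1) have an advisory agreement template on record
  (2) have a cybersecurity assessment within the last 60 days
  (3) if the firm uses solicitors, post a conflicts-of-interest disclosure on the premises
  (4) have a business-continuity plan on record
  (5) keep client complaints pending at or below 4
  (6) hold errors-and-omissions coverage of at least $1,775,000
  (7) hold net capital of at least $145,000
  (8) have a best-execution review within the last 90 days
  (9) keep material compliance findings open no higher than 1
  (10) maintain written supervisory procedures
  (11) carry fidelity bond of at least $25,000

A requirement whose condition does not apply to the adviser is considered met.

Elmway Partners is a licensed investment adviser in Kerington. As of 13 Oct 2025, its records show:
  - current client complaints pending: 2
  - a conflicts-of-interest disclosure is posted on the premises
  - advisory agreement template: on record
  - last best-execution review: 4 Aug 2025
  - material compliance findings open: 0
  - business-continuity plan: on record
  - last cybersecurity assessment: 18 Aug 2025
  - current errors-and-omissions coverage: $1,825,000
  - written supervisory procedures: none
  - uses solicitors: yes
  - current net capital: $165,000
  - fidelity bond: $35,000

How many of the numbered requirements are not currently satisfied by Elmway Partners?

1

1. advisory agreement template present → met
2. cybersecurity assessment 56 days ago vs limit 60 → met
3. condition 'uses solicitors' holds; conflicts-of-interest disclosure present → met
4. business-continuity plan present → met
5. client complaints pending 2 ≤ 4 → met
6. errors-and-omissions coverage $1,825,000 ≥ $1,775,000 → met
7. net capital $165,000 ≥ $145,000 → met
8. best-execution review 70 days ago vs limit 90 → met
9. material compliance findings open 0 ≤ 1 → met
10. written supervisory procedures absent → not met
11. fidelity bond $35,000 ≥ $25,000 → met
Not met: 1 of 11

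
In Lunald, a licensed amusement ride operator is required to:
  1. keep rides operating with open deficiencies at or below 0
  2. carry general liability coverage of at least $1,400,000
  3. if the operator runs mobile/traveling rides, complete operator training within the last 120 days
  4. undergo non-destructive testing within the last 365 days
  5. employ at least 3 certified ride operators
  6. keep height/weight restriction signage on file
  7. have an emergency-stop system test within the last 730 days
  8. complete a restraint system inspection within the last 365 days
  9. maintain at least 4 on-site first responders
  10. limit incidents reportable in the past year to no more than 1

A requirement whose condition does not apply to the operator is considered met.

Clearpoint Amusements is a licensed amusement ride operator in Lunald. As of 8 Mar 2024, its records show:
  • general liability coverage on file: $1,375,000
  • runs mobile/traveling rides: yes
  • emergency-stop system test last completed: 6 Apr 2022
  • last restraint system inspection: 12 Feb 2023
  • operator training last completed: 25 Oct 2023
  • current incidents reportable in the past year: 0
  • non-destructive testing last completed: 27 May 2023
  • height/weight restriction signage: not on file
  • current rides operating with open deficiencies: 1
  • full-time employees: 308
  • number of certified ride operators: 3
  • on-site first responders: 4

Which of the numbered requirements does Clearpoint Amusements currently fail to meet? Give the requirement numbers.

1. rides operating with open deficiencies 1 > 0 → not met
2. general liability coverage $1,375,000 < $1,400,000 → not met
3. condition 'runs mobile/traveling rides' holds; operator training 135 days ago vs limit 120 → not met
4. non-destructive testing 286 days ago vs limit 365 → met
5. certified ride operators 3 ≥ 3 → met
6. height/weight restriction signage absent → not met
7. emergency-stop system test 702 days ago vs limit 730 → met
8. restraint system inspection 390 days ago vs limit 365 → not met
9. on-site first responders 4 ≥ 4 → met
10. incidents reportable in the past year 0 ≤ 1 → met
Not met: 1, 2, 3, 6, 8

1, 2, 3, 6, 8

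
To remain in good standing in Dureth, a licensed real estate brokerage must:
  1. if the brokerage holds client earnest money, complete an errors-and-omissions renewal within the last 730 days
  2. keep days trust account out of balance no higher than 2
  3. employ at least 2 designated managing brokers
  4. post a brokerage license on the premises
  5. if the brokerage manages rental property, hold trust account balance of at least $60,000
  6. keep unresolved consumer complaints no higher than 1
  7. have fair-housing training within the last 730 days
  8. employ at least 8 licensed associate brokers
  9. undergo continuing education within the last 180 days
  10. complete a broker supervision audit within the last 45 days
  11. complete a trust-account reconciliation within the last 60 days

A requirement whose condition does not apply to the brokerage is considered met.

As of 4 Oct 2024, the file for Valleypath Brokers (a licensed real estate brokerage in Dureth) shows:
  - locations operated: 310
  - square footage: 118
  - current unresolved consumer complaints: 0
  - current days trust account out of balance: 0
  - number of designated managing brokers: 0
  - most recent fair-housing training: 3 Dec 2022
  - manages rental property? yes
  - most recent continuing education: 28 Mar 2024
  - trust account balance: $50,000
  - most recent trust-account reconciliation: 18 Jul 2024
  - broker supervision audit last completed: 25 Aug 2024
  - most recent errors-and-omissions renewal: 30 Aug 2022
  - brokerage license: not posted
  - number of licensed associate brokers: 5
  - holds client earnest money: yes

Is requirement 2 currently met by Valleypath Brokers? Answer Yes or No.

Yes

2. days trust account out of balance 0 ≤ 2 → met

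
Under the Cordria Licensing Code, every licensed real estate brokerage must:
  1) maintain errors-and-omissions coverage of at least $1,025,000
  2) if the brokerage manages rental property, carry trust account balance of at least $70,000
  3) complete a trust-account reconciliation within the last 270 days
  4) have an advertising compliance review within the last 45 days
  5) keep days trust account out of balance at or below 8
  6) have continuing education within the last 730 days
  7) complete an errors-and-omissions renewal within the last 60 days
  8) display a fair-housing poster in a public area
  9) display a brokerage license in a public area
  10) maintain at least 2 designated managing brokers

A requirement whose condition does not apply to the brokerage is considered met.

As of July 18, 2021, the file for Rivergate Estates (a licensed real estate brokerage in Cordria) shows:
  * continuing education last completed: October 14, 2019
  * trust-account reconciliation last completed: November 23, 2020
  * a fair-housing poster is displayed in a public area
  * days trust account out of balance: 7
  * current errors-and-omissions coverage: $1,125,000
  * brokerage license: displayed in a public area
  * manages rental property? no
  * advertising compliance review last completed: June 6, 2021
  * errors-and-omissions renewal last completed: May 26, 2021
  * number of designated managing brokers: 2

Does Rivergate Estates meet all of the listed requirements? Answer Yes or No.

1. errors-and-omissions coverage $1,125,000 ≥ $1,025,000 → met
2. condition 'manages rental property' does not hold → requirement n/a → met
3. trust-account reconciliation 237 days ago vs limit 270 → met
4. advertising compliance review 42 days ago vs limit 45 → met
5. days trust account out of balance 7 ≤ 8 → met
6. continuing education 643 days ago vs limit 730 → met
7. errors-and-omissions renewal 53 days ago vs limit 60 → met
8. fair-housing poster present → met
9. brokerage license present → met
10. designated managing brokers 2 ≥ 2 → met
All met.

Yes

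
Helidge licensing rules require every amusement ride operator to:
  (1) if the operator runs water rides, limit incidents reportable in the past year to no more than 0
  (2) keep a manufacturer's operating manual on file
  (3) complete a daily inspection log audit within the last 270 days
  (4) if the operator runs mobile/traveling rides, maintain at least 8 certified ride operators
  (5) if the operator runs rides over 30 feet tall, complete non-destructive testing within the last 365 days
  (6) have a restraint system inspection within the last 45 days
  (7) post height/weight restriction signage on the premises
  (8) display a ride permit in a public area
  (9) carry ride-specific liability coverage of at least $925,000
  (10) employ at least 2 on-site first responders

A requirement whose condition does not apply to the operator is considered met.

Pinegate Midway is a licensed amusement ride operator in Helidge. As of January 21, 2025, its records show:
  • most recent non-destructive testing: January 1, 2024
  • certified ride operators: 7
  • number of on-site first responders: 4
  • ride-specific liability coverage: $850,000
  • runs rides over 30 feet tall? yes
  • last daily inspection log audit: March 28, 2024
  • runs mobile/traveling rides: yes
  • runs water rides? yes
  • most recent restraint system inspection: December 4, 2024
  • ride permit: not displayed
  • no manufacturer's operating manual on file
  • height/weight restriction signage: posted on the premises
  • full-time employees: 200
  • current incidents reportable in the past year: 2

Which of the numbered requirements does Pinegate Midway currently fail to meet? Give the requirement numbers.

1, 2, 3, 4, 5, 6, 8, 9

1. condition 'runs water rides' holds; incidents reportable in the past year 2 > 0 → not met
2. manufacturer's operating manual absent → not met
3. daily inspection log audit 299 days ago vs limit 270 → not met
4. condition 'runs mobile/traveling rides' holds; certified ride operators 7 < 8 → not met
5. condition 'runs rides over 30 feet tall' holds; non-destructive testing 386 days ago vs limit 365 → not met
6. restraint system inspection 48 days ago vs limit 45 → not met
7. height/weight restriction signage present → met
8. ride permit absent → not met
9. ride-specific liability coverage $850,000 < $925,000 → not met
10. on-site first responders 4 ≥ 2 → met
Not met: 1, 2, 3, 4, 5, 6, 8, 9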